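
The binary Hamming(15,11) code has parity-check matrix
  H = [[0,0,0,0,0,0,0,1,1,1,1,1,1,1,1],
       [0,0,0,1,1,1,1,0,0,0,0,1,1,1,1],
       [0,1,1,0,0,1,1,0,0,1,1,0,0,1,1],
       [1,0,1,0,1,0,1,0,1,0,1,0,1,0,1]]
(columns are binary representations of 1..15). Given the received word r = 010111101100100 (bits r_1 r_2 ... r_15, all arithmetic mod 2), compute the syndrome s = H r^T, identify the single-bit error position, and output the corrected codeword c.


s = (1, 1, 0, 0)^T, error position = 12, corrected codeword c = 010111101101100

Compute s = H r^T mod 2 one row at a time:
  s_1 = 0 + 1 + 1 + 0 + 0 + 1 + 0 + 0 = 3 ≡ 1 (mod 2).
  s_2 = 1 + 1 + 1 + 1 + 0 + 1 + 0 + 0 = 5 ≡ 1 (mod 2).
  s_3 = 1 + 0 + 1 + 1 + 1 + 0 + 0 + 0 = 4 ≡ 0 (mod 2).
  s_4 = 0 + 0 + 1 + 1 + 1 + 0 + 1 + 0 = 4 ≡ 0 (mod 2).
s = (1, 1, 0, 0)^T — this equals column 12 of H (binary 1100), so error is at position 12.
Correct: flip bit 12 of r = 010111101100100 to get c = 010111101101100.


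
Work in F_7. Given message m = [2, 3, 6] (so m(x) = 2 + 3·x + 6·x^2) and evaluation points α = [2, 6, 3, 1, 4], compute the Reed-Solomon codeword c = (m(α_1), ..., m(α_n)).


c = [4, 5, 2, 4, 5]

Message polynomial: m(x) = 2 + 3·x + 6·x^2 (mod 7).
For each evaluation point α_i, compute m(α_i) mod 7:
  α_1 = 2: Horner steps 6 → 1 → 4, so m(2) = 4.
  α_2 = 6: Horner steps 6 → 4 → 5, so m(6) = 5.
  α_3 = 3: Horner steps 6 → 0 → 2, so m(3) = 2.
  α_4 = 1: Horner steps 6 → 2 → 4, so m(1) = 4.
  α_5 = 4: Horner steps 6 → 6 → 5, so m(4) = 5.
Codeword c = [4, 5, 2, 4, 5] ∈ F_7^5.


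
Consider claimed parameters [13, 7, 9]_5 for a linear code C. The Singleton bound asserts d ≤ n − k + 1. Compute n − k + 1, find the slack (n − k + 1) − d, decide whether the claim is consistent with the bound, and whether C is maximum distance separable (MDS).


Singleton RHS = n − k + 1 = 7, slack = -2, bound violated (no such code; not MDS).

Singleton bound: d ≤ n − k + 1.
Here n = 13, k = 7, so n − k + 1 = 7.
Given d = 9, check d ≤ 7: NO.
Slack = (n − k + 1) − d = -2.
The slack is negative: d = 9 exceeds n − k + 1 = 7 by 2, so the Singleton bound is violated and no linear [13, 7, 9]_5 code can exist. In particular it is not MDS (MDS requires d = n − k + 1 exactly).
Description: the claimed parameters are [13, 7, 9]_5; such a code would be impossible (violates the Singleton bound).


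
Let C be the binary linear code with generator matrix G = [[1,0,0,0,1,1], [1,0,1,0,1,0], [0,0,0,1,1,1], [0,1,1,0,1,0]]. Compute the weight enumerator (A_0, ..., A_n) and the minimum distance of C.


Weight distribution: A_0 = 1, A_2 = 4, A_3 = 6, A_4 = 3, A_5 = 2. Minimum distance d = 2.

Enumerate all 2^4 = 16 messages m ∈ F_2^4.
For each, compute codeword c = mG in F_2^6, then tally its weight.
  m = 0000 → c = 000000, weight = 0.
  m = 1000 → c = 100011, weight = 3.
  m = 0100 → c = 101010, weight = 3.
  m = 1100 → c = 001001, weight = 2.
  m = 0010 → c = 000111, weight = 3.
  m = 1010 → c = 100100, weight = 2.
  m = 0110 → c = 101101, weight = 4.
  m = 1110 → c = 001110, weight = 3.
  m = 0001 → c = 011010, weight = 3.
  m = 1001 → c = 111001, weight = 4.
  m = 0101 → c = 110000, weight = 2.
  m = 1101 → c = 010011, weight = 3.
  m = 0011 → c = 011101, weight = 4.
  m = 1011 → c = 111110, weight = 5.
  m = 0111 → c = 110111, weight = 5.
  m = 1111 → c = 010100, weight = 2.
Tally weights:
  weight 0: 1 codewords.
  weight 2: 4 codewords.
  weight 3: 6 codewords.
  weight 4: 3 codewords.
  weight 5: 2 codewords.
Minimum distance d = smallest w > 0 with A_w > 0 = 2.
Sanity: Σ A_w = 16 = 2^4 = 16 ✓.


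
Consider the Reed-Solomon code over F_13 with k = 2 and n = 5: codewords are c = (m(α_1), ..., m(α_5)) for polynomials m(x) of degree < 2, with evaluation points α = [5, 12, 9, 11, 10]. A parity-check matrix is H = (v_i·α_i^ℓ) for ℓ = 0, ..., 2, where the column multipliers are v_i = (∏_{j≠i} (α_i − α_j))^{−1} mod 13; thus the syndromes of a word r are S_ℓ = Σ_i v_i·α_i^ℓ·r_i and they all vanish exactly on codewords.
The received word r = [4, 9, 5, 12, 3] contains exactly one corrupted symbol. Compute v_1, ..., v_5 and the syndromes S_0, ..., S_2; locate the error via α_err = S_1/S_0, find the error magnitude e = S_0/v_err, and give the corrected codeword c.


S = (4, 1, 10), error at position 5, error magnitude e = 1, c = [4, 9, 5, 12, 2].

Step 1: column multipliers v_i = (∏_{j≠i}(α_i − α_j))^{−1} mod 13.
  i = 1 (α = 5): (5−12)(5−9)(5−11)(5−10) = (−7)·(−4)·(−6)·(−5) = 840 ≡ 8, so v_1 = 8^{−1} = 5 (mod 13).
  i = 2 (α = 12): (12−5)(12−9)(12−11)(12−10) = 7·3·1·2 = 42 ≡ 3, so v_2 = 3^{−1} = 9 (mod 13).
  i = 3 (α = 9): (9−5)(9−12)(9−11)(9−10) = 4·(−3)·(−2)·(−1) = −24 ≡ 2, so v_3 = 2^{−1} = 7 (mod 13).
  i = 4 (α = 11): (11−5)(11−12)(11−9)(11−10) = 6·(−1)·2·1 = −12 ≡ 1, so v_4 = 1^{−1} = 1 (mod 13).
  i = 5 (α = 10): (10−5)(10−12)(10−9)(10−11) = 5·(−2)·1·(−1) = 10 ≡ 10, so v_5 = 10^{−1} = 4 (mod 13).
  v = [5, 9, 7, 1, 4].
Step 2: syndromes of r = [4, 9, 5, 12, 3] (all sums mod 13).
  S_0 = Σ v_i r_i = 5·4 + 9·9 + 7·5 + 1·12 + 4·3 = 160 ≡ 4.
  S_1 = Σ v_i α_i r_i = 5·5·4 + 9·12·9 + 7·9·5 + 1·11·12 + 4·10·3 = 1639 ≡ 1.
  α_i^2 mod 13 = [12, 1, 3, 4, 9].
  S_2 = Σ v_i α_i^2 r_i = 5·12·4 + 9·1·9 + 7·3·5 + 1·4·12 + 4·9·3 = 582 ≡ 10.
  S = (4, 1, 10) ≠ 0, so r is not a codeword (an error is present).
Step 3: locate the error. For a single error e at position i, S_ℓ = v_i·e·α_i^ℓ, so α_err = S_1/S_0.
  S_0^{−1} = 4^{−1} = 10 (mod 13), so α_err = 1·10 = 10 ≡ 10 = α_5. Error position i = 5.
  Consistency check: S_2/S_1 = 10·1 = 10 ≡ 10 = α_err ✓ (single-error assumption holds).
Step 4: error magnitude e = S_0/v_5 = S_0·∏_{j≠5}(α_5 − α_j) = 4·10 = 40 ≡ 1 (mod 13).
Step 5: correct position 5: c_5 = r_5 − e = 3 − 1 ≡ 2 (mod 13). Hence c = [4, 9, 5, 12, 2].
  Check: interpolating c through the α_i gives m(x) = 6 + 10·x (degree < 2) with m(α_i) = c_i for every i, so c is indeed a codeword.


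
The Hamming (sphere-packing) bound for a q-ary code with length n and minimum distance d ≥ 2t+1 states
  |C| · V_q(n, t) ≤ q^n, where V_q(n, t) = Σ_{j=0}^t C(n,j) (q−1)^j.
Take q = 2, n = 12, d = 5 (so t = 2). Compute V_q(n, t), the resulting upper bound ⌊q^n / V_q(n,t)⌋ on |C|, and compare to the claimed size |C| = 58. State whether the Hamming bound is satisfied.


V_q(n, t) = 79, q^n = 4096, Hamming bound = 51, |C| = 58 > bound (violated).

Step 1: Compute V_q(n, t) = Σ_{j=0}^2 C(n, j) (q−1)^j.
  j = 0: C(12,0)·(1)^0 = 1·1 = 1.
  j = 1: C(12,1)·(1)^1 = 12·1 = 12.
  j = 2: C(12,2)·(1)^2 = 66·1 = 66.
  V_q(n, t) = 1 + 12 + 66 = 79.
Step 2: q^n = 2^12 = 4096.
Step 3: Hamming bound ⌊q^n / V_q(n,t)⌋ = ⌊4096/79⌋ = 51.
Step 4: Compare |C| = 58 to 51: violated.
The claimed |C| lies above the Hamming bound, so no 2-ary code of length 12 with d ≥ 5 can have 58 codewords.


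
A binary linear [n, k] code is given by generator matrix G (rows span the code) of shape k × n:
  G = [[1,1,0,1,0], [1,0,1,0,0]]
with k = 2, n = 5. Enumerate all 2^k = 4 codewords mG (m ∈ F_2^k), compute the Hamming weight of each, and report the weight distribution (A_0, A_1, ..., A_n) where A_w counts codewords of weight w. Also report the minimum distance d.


Weight distribution: A_0 = 1, A_2 = 1, A_3 = 2. Minimum distance d = 2.

Enumerate all 2^2 = 4 messages m ∈ F_2^2.
For each, compute codeword c = mG in F_2^5, then tally its weight.
  m = 00 → c = 00000, weight = 0.
  m = 10 → c = 11010, weight = 3.
  m = 01 → c = 10100, weight = 2.
  m = 11 → c = 01110, weight = 3.
Tally weights:
  weight 0: 1 codewords.
  weight 2: 1 codewords.
  weight 3: 2 codewords.
Minimum distance d = smallest w > 0 with A_w > 0 = 2.
Sanity: Σ A_w = 4 = 2^2 = 4 ✓.


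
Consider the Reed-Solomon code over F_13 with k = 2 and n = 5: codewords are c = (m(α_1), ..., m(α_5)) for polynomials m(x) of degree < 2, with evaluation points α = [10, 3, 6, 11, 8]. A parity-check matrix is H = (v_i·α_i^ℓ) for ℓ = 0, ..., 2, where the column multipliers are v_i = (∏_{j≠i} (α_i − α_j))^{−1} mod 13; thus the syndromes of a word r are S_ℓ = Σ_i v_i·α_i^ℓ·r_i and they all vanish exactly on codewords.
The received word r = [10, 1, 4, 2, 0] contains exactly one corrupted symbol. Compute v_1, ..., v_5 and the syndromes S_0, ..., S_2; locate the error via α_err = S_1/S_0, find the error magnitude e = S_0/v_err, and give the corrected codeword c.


S = (4, 11, 1), error at position 3, error magnitude e = 1, c = [10, 1, 3, 2, 0].

Step 1: column multipliers v_i = (∏_{j≠i}(α_i − α_j))^{−1} mod 13.
  i = 1 (α = 10): (10−3)(10−6)(10−11)(10−8) = 7·4·(−1)·2 = −56 ≡ 9, so v_1 = 9^{−1} = 3 (mod 13).
  i = 2 (α = 3): (3−10)(3−6)(3−11)(3−8) = (−7)·(−3)·(−8)·(−5) = 840 ≡ 8, so v_2 = 8^{−1} = 5 (mod 13).
  i = 3 (α = 6): (6−10)(6−3)(6−11)(6−8) = (−4)·3·(−5)·(−2) = −120 ≡ 10, so v_3 = 10^{−1} = 4 (mod 13).
  i = 4 (α = 11): (11−10)(11−3)(11−6)(11−8) = 1·8·5·3 = 120 ≡ 3, so v_4 = 3^{−1} = 9 (mod 13).
  i = 5 (α = 8): (8−10)(8−3)(8−6)(8−11) = (−2)·5·2·(−3) = 60 ≡ 8, so v_5 = 8^{−1} = 5 (mod 13).
  v = [3, 5, 4, 9, 5].
Step 2: syndromes of r = [10, 1, 4, 2, 0] (all sums mod 13).
  S_0 = Σ v_i r_i = 3·10 + 5·1 + 4·4 + 9·2 + 5·0 = 69 ≡ 4.
  S_1 = Σ v_i α_i r_i = 3·10·10 + 5·3·1 + 4·6·4 + 9·11·2 + 5·8·0 = 609 ≡ 11.
  α_i^2 mod 13 = [9, 9, 10, 4, 12].
  S_2 = Σ v_i α_i^2 r_i = 3·9·10 + 5·9·1 + 4·10·4 + 9·4·2 + 5·12·0 = 547 ≡ 1.
  S = (4, 11, 1) ≠ 0, so r is not a codeword (an error is present).
Step 3: locate the error. For a single error e at position i, S_ℓ = v_i·e·α_i^ℓ, so α_err = S_1/S_0.
  S_0^{−1} = 4^{−1} = 10 (mod 13), so α_err = 11·10 = 110 ≡ 6 = α_3. Error position i = 3.
  Consistency check: S_2/S_1 = 1·6 = 6 ≡ 6 = α_err ✓ (single-error assumption holds).
Step 4: error magnitude e = S_0/v_3 = S_0·∏_{j≠3}(α_3 − α_j) = 4·10 = 40 ≡ 1 (mod 13).
Step 5: correct position 3: c_3 = r_3 − e = 4 − 1 ≡ 3 (mod 13). Hence c = [10, 1, 3, 2, 0].
  Check: interpolating c through the α_i gives m(x) = 12 + 5·x (degree < 2) with m(α_i) = c_i for every i, so c is indeed a codeword.


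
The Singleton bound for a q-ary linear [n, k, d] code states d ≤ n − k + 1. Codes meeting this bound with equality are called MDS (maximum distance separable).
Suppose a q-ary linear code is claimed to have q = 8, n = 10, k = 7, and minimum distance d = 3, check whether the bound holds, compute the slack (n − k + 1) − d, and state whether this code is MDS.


Singleton RHS = n − k + 1 = 4, slack = 1, bound satisfied, not MDS.

Singleton bound: d ≤ n − k + 1.
Here n = 10, k = 7, so n − k + 1 = 4.
Given d = 3, check d ≤ 4: YES.
Slack = (n − k + 1) − d = 1.
The code is NOT MDS (slack = 1 > 0).
Description: the claimed parameters are [10, 7, 3]_8; such a code would be non-MDS.


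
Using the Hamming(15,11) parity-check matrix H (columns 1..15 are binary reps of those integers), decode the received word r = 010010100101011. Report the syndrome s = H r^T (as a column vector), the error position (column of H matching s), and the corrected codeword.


s = (0, 1, 1, 1)^T, error position = 7, corrected codeword c = 010010000101011

Compute s = H r^T mod 2 one row at a time:
  s_1 = 0 + 0 + 1 + 0 + 1 + 0 + 1 + 1 = 4 ≡ 0 (mod 2).
  s_2 = 0 + 1 + 0 + 1 + 1 + 0 + 1 + 1 = 5 ≡ 1 (mod 2).
  s_3 = 1 + 0 + 0 + 1 + 1 + 0 + 1 + 1 = 5 ≡ 1 (mod 2).
  s_4 = 0 + 0 + 1 + 1 + 0 + 0 + 0 + 1 = 3 ≡ 1 (mod 2).
s = (0, 1, 1, 1)^T — this equals column 7 of H (binary 0111), so error is at position 7.
Correct: flip bit 7 of r = 010010100101011 to get c = 010010000101011.


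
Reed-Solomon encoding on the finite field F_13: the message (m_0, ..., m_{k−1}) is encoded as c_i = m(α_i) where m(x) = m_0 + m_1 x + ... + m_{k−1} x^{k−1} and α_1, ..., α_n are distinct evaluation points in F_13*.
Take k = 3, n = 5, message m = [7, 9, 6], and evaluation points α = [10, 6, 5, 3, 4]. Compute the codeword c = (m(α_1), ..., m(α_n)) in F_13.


c = [8, 4, 7, 10, 9]

Message polynomial: m(x) = 7 + 9·x + 6·x^2 (mod 13).
For each evaluation point α_i, compute m(α_i) mod 13:
  α_1 = 10: Horner steps 6 → 4 → 8, so m(10) = 8.
  α_2 = 6: Horner steps 6 → 6 → 4, so m(6) = 4.
  α_3 = 5: Horner steps 6 → 0 → 7, so m(5) = 7.
  α_4 = 3: Horner steps 6 → 1 → 10, so m(3) = 10.
  α_5 = 4: Horner steps 6 → 7 → 9, so m(4) = 9.
Codeword c = [8, 4, 7, 10, 9] ∈ F_13^5.


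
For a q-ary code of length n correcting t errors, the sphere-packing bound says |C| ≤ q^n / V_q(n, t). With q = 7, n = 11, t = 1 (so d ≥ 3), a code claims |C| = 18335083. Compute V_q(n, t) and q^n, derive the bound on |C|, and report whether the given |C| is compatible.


V_q(n, t) = 67, q^n = 1977326743, Hamming bound = 29512339, |C| = 18335083 ≤ bound (satisfied).

Step 1: Compute V_q(n, t) = Σ_{j=0}^1 C(n, j) (q−1)^j.
  j = 0: C(11,0)·(6)^0 = 1·1 = 1.
  j = 1: C(11,1)·(6)^1 = 11·6 = 66.
  V_q(n, t) = 1 + 66 = 67.
Step 2: q^n = 7^11 = 1977326743.
Step 3: Hamming bound ⌊q^n / V_q(n,t)⌋ = ⌊1977326743/67⌋ = 29512339.
Step 4: Compare |C| = 18335083 to 29512339: satisfied.
The claimed |C| lies below the Hamming bound.


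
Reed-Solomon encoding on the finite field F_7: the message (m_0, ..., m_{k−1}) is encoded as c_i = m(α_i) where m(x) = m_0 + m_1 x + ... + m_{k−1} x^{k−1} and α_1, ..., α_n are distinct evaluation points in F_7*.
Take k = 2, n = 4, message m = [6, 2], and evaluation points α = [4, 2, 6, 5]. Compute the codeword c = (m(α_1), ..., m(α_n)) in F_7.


c = [0, 3, 4, 2]

Message polynomial: m(x) = 6 + 2·x (mod 7).
For each evaluation point α_i, compute m(α_i) mod 7:
  α_1 = 4: Horner steps 2 → 0, so m(4) = 0.
  α_2 = 2: Horner steps 2 → 3, so m(2) = 3.
  α_3 = 6: Horner steps 2 → 4, so m(6) = 4.
  α_4 = 5: Horner steps 2 → 2, so m(5) = 2.
Codeword c = [0, 3, 4, 2] ∈ F_7^4.


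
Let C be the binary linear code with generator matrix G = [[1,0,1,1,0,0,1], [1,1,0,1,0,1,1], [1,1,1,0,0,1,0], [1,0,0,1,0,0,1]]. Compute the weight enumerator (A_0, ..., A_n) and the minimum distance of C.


Weight distribution: A_0 = 1, A_1 = 2, A_2 = 3, A_3 = 4, A_4 = 3, A_5 = 2, A_6 = 1. Minimum distance d = 1.

Enumerate all 2^4 = 16 messages m ∈ F_2^4.
For each, compute codeword c = mG in F_2^7, then tally its weight.
  m = 0000 → c = 0000000, weight = 0.
  m = 1000 → c = 1011001, weight = 4.
  m = 0100 → c = 1101011, weight = 5.
  m = 1100 → c = 0110010, weight = 3.
  m = 0010 → c = 1110010, weight = 4.
  m = 1010 → c = 0101011, weight = 4.
  m = 0110 → c = 0011001, weight = 3.
  m = 1110 → c = 1000000, weight = 1.
  m = 0001 → c = 1001001, weight = 3.
  m = 1001 → c = 0010000, weight = 1.
  m = 0101 → c = 0100010, weight = 2.
  m = 1101 → c = 1111011, weight = 6.
  m = 0011 → c = 0111011, weight = 5.
  m = 1011 → c = 1100010, weight = 3.
  m = 0111 → c = 1010000, weight = 2.
  m = 1111 → c = 0001001, weight = 2.
Tally weights:
  weight 0: 1 codewords.
  weight 1: 2 codewords.
  weight 2: 3 codewords.
  weight 3: 4 codewords.
  weight 4: 3 codewords.
  weight 5: 2 codewords.
  weight 6: 1 codewords.
Minimum distance d = smallest w > 0 with A_w > 0 = 1.
Sanity: Σ A_w = 16 = 2^4 = 16 ✓.


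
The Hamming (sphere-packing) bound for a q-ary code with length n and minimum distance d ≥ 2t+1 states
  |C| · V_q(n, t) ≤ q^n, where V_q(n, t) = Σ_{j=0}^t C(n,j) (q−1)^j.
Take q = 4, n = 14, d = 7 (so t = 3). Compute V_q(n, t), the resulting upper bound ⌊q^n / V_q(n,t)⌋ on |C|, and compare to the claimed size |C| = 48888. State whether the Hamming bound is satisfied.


V_q(n, t) = 10690, q^n = 268435456, Hamming bound = 25110, |C| = 48888 > bound (violated).

Step 1: Compute V_q(n, t) = Σ_{j=0}^3 C(n, j) (q−1)^j.
  j = 0: C(14,0)·(3)^0 = 1·1 = 1.
  j = 1: C(14,1)·(3)^1 = 14·3 = 42.
  j = 2: C(14,2)·(3)^2 = 91·9 = 819.
  j = 3: C(14,3)·(3)^3 = 364·27 = 9828.
  V_q(n, t) = 1 + 42 + 819 + 9828 = 10690.
Step 2: q^n = 4^14 = 268435456.
Step 3: Hamming bound ⌊q^n / V_q(n,t)⌋ = ⌊268435456/10690⌋ = 25110.
Step 4: Compare |C| = 48888 to 25110: violated.
The claimed |C| lies above the Hamming bound, so no 4-ary code of length 14 with d ≥ 7 can have 48888 codewords.


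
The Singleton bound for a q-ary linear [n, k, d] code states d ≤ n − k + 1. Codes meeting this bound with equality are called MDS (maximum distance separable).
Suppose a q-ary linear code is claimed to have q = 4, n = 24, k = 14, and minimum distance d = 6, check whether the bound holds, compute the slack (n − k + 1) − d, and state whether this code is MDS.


Singleton RHS = n − k + 1 = 11, slack = 5, bound satisfied, not MDS.

Singleton bound: d ≤ n − k + 1.
Here n = 24, k = 14, so n − k + 1 = 11.
Given d = 6, check d ≤ 11: YES.
Slack = (n − k + 1) − d = 5.
The code is NOT MDS (slack = 5 > 0).
Description: the claimed parameters are [24, 14, 6]_4; such a code would be non-MDS.


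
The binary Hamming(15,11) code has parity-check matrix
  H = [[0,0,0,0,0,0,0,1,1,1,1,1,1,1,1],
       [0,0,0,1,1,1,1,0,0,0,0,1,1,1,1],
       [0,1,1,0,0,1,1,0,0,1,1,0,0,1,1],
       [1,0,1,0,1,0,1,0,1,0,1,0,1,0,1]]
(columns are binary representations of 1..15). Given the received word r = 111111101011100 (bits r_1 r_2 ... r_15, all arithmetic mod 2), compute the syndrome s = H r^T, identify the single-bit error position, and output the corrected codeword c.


s = (0, 0, 1, 1)^T, error position = 3, corrected codeword c = 110111101011100

Compute s = H r^T mod 2 one row at a time:
  s_1 = 0 + 1 + 0 + 1 + 1 + 1 + 0 + 0 = 4 ≡ 0 (mod 2).
  s_2 = 1 + 1 + 1 + 1 + 1 + 1 + 0 + 0 = 6 ≡ 0 (mod 2).
  s_3 = 1 + 1 + 1 + 1 + 0 + 1 + 0 + 0 = 5 ≡ 1 (mod 2).
  s_4 = 1 + 1 + 1 + 1 + 1 + 1 + 1 + 0 = 7 ≡ 1 (mod 2).
s = (0, 0, 1, 1)^T — this equals column 3 of H (binary 0011), so error is at position 3.
Correct: flip bit 3 of r = 111111101011100 to get c = 110111101011100.


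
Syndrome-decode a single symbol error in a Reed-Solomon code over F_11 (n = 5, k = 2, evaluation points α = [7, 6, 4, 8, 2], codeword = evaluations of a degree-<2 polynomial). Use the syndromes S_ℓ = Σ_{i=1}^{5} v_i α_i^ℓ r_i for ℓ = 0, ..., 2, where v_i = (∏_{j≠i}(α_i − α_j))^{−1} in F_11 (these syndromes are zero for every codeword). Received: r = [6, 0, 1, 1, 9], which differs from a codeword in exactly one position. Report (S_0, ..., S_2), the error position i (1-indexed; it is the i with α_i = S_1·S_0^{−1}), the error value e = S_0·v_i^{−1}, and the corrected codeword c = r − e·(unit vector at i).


S = (5, 9, 3), error at position 3, error magnitude e = 2, c = [6, 0, 10, 1, 9].

Step 1: column multipliers v_i = (∏_{j≠i}(α_i − α_j))^{−1} mod 11.
  i = 1 (α = 7): (7−6)(7−4)(7−8)(7−2) = 1·3·(−1)·5 = −15 ≡ 7, so v_1 = 7^{−1} = 8 (mod 11).
  i = 2 (α = 6): (6−7)(6−4)(6−8)(6−2) = (−1)·2·(−2)·4 = 16 ≡ 5, so v_2 = 5^{−1} = 9 (mod 11).
  i = 3 (α = 4): (4−7)(4−6)(4−8)(4−2) = (−3)·(−2)·(−4)·2 = −48 ≡ 7, so v_3 = 7^{−1} = 8 (mod 11).
  i = 4 (α = 8): (8−7)(8−6)(8−4)(8−2) = 1·2·4·6 = 48 ≡ 4, so v_4 = 4^{−1} = 3 (mod 11).
  i = 5 (α = 2): (2−7)(2−6)(2−4)(2−8) = (−5)·(−4)·(−2)·(−6) = 240 ≡ 9, so v_5 = 9^{−1} = 5 (mod 11).
  v = [8, 9, 8, 3, 5].
Step 2: syndromes of r = [6, 0, 1, 1, 9] (all sums mod 11).
  S_0 = Σ v_i r_i = 8·6 + 9·0 + 8·1 + 3·1 + 5·9 = 104 ≡ 5.
  S_1 = Σ v_i α_i r_i = 8·7·6 + 9·6·0 + 8·4·1 + 3·8·1 + 5·2·9 = 482 ≡ 9.
  α_i^2 mod 11 = [5, 3, 5, 9, 4].
  S_2 = Σ v_i α_i^2 r_i = 8·5·6 + 9·3·0 + 8·5·1 + 3·9·1 + 5·4·9 = 487 ≡ 3.
  S = (5, 9, 3) ≠ 0, so r is not a codeword (an error is present).
Step 3: locate the error. For a single error e at position i, S_ℓ = v_i·e·α_i^ℓ, so α_err = S_1/S_0.
  S_0^{−1} = 5^{−1} = 9 (mod 11), so α_err = 9·9 = 81 ≡ 4 = α_3. Error position i = 3.
  Consistency check: S_2/S_1 = 3·5 = 15 ≡ 4 = α_err ✓ (single-error assumption holds).
Step 4: error magnitude e = S_0/v_3 = S_0·∏_{j≠3}(α_3 − α_j) = 5·7 = 35 ≡ 2 (mod 11).
Step 5: correct position 3: c_3 = r_3 − e = 1 − 2 ≡ 10 (mod 11). Hence c = [6, 0, 10, 1, 9].
  Check: interpolating c through the α_i gives m(x) = 8 + 6·x (degree < 2) with m(α_i) = c_i for every i, so c is indeed a codeword.


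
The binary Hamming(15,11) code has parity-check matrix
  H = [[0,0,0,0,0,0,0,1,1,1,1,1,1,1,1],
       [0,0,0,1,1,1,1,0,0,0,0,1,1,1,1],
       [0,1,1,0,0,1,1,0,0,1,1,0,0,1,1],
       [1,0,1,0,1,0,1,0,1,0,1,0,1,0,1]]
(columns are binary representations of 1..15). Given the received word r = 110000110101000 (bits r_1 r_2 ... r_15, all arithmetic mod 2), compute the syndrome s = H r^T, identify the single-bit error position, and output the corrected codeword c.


s = (1, 0, 1, 0)^T, error position = 10, corrected codeword c = 110000110001000

Compute s = H r^T mod 2 one row at a time:
  s_1 = 1 + 0 + 1 + 0 + 1 + 0 + 0 + 0 = 3 ≡ 1 (mod 2).
  s_2 = 0 + 0 + 0 + 1 + 1 + 0 + 0 + 0 = 2 ≡ 0 (mod 2).
  s_3 = 1 + 0 + 0 + 1 + 1 + 0 + 0 + 0 = 3 ≡ 1 (mod 2).
  s_4 = 1 + 0 + 0 + 1 + 0 + 0 + 0 + 0 = 2 ≡ 0 (mod 2).
s = (1, 0, 1, 0)^T — this equals column 10 of H (binary 1010), so error is at position 10.
Correct: flip bit 10 of r = 110000110101000 to get c = 110000110001000.


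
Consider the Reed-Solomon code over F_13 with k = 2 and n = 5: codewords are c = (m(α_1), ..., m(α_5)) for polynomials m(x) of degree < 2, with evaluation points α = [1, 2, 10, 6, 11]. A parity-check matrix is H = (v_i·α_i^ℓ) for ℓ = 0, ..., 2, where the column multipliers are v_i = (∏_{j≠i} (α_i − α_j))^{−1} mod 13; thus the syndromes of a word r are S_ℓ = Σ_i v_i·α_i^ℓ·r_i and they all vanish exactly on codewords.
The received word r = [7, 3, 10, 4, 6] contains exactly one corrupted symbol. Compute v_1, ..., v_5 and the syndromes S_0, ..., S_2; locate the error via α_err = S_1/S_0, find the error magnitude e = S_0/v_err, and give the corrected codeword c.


S = (3, 5, 4), error at position 4, error magnitude e = 4, c = [7, 3, 10, 0, 6].

Step 1: column multipliers v_i = (∏_{j≠i}(α_i − α_j))^{−1} mod 13.
  i = 1 (α = 1): (1−2)(1−10)(1−6)(1−11) = (−1)·(−9)·(−5)·(−10) = 450 ≡ 8, so v_1 = 8^{−1} = 5 (mod 13).
  i = 2 (α = 2): (2−1)(2−10)(2−6)(2−11) = 1·(−8)·(−4)·(−9) = −288 ≡ 11, so v_2 = 11^{−1} = 6 (mod 13).
  i = 3 (α = 10): (10−1)(10−2)(10−6)(10−11) = 9·8·4·(−1) = −288 ≡ 11, so v_3 = 11^{−1} = 6 (mod 13).
  i = 4 (α = 6): (6−1)(6−2)(6−10)(6−11) = 5·4·(−4)·(−5) = 400 ≡ 10, so v_4 = 10^{−1} = 4 (mod 13).
  i = 5 (α = 11): (11−1)(11−2)(11−10)(11−6) = 10·9·1·5 = 450 ≡ 8, so v_5 = 8^{−1} = 5 (mod 13).
  v = [5, 6, 6, 4, 5].
Step 2: syndromes of r = [7, 3, 10, 4, 6] (all sums mod 13).
  S_0 = Σ v_i r_i = 5·7 + 6·3 + 6·10 + 4·4 + 5·6 = 159 ≡ 3.
  S_1 = Σ v_i α_i r_i = 5·1·7 + 6·2·3 + 6·10·10 + 4·6·4 + 5·11·6 = 1097 ≡ 5.
  α_i^2 mod 13 = [1, 4, 9, 10, 4].
  S_2 = Σ v_i α_i^2 r_i = 5·1·7 + 6·4·3 + 6·9·10 + 4·10·4 + 5·4·6 = 927 ≡ 4.
  S = (3, 5, 4) ≠ 0, so r is not a codeword (an error is present).
Step 3: locate the error. For a single error e at position i, S_ℓ = v_i·e·α_i^ℓ, so α_err = S_1/S_0.
  S_0^{−1} = 3^{−1} = 9 (mod 13), so α_err = 5·9 = 45 ≡ 6 = α_4. Error position i = 4.
  Consistency check: S_2/S_1 = 4·8 = 32 ≡ 6 = α_err ✓ (single-error assumption holds).
Step 4: error magnitude e = S_0/v_4 = S_0·∏_{j≠4}(α_4 − α_j) = 3·10 = 30 ≡ 4 (mod 13).
Step 5: correct position 4: c_4 = r_4 − e = 4 − 4 ≡ 0 (mod 13). Hence c = [7, 3, 10, 0, 6].
  Check: interpolating c through the α_i gives m(x) = 11 + 9·x (degree < 2) with m(α_i) = c_i for every i, so c is indeed a codeword.


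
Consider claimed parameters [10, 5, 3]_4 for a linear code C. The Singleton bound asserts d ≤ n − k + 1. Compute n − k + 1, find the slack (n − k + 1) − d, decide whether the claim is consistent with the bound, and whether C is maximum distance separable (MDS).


Singleton RHS = n − k + 1 = 6, slack = 3, bound satisfied, not MDS.

Singleton bound: d ≤ n − k + 1.
Here n = 10, k = 5, so n − k + 1 = 6.
Given d = 3, check d ≤ 6: YES.
Slack = (n − k + 1) − d = 3.
The code is NOT MDS (slack = 3 > 0).
Description: the claimed parameters are [10, 5, 3]_4; such a code would be non-MDS.


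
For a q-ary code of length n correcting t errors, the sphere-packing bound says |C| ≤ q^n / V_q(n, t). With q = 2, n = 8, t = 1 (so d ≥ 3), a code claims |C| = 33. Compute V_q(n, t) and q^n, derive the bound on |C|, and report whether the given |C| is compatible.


V_q(n, t) = 9, q^n = 256, Hamming bound = 28, |C| = 33 > bound (violated).

Step 1: Compute V_q(n, t) = Σ_{j=0}^1 C(n, j) (q−1)^j.
  j = 0: C(8,0)·(1)^0 = 1·1 = 1.
  j = 1: C(8,1)·(1)^1 = 8·1 = 8.
  V_q(n, t) = 1 + 8 = 9.
Step 2: q^n = 2^8 = 256.
Step 3: Hamming bound ⌊q^n / V_q(n,t)⌋ = ⌊256/9⌋ = 28.
Step 4: Compare |C| = 33 to 28: violated.
The claimed |C| lies above the Hamming bound, so no 2-ary code of length 8 with d ≥ 3 can have 33 codewords.


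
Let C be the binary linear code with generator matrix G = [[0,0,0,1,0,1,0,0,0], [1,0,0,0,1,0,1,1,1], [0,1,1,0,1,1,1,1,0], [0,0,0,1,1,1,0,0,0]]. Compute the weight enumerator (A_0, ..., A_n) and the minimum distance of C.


Weight distribution: A_0 = 1, A_1 = 1, A_2 = 1, A_3 = 1, A_4 = 1, A_5 = 5, A_6 = 5, A_7 = 1. Minimum distance d = 1.

Enumerate all 2^4 = 16 messages m ∈ F_2^4.
For each, compute codeword c = mG in F_2^9, then tally its weight.
  m = 0000 → c = 000000000, weight = 0.
  m = 1000 → c = 000101000, weight = 2.
  m = 0100 → c = 100010111, weight = 5.
  m = 1100 → c = 100111111, weight = 7.
  m = 0010 → c = 011011110, weight = 6.
  m = 1010 → c = 011110110, weight = 6.
  m = 0110 → c = 111001001, weight = 5.
  m = 1110 → c = 111100001, weight = 5.
  m = 0001 → c = 000111000, weight = 3.
  m = 1001 → c = 000010000, weight = 1.
  m = 0101 → c = 100101111, weight = 6.
  m = 1101 → c = 100000111, weight = 4.
  m = 0011 → c = 011100110, weight = 5.
  m = 1011 → c = 011001110, weight = 5.
  m = 0111 → c = 111110001, weight = 6.
  m = 1111 → c = 111011001, weight = 6.
Tally weights:
  weight 0: 1 codewords.
  weight 1: 1 codewords.
  weight 2: 1 codewords.
  weight 3: 1 codewords.
  weight 4: 1 codewords.
  weight 5: 5 codewords.
  weight 6: 5 codewords.
  weight 7: 1 codewords.
Minimum distance d = smallest w > 0 with A_w > 0 = 1.
Sanity: Σ A_w = 16 = 2^4 = 16 ✓.


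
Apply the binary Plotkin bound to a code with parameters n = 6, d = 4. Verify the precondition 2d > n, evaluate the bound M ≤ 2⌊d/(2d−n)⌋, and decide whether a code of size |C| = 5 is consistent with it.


Plotkin bound M ≤ 4; given |C| = 5 > bound (violated).

Check applicability: 2d = 8, n = 6.
2d − n = 2 > 0, so Plotkin applies.
Compute d/(2d−n) = 4/2 ≈ 2.0000.
⌊d/(2d−n)⌋ = 2.
Plotkin bound: M ≤ 2·2 = 4.
Given |C| = 5, check: VIOLATED.
This |C| is above the Plotkin bound, so no binary code with n = 6, d = 4 and 5 codewords exists.


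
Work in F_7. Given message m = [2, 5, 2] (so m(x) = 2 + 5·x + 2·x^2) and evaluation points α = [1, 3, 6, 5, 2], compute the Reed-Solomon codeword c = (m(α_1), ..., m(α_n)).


c = [2, 0, 6, 0, 6]

Message polynomial: m(x) = 2 + 5·x + 2·x^2 (mod 7).
For each evaluation point α_i, compute m(α_i) mod 7:
  α_1 = 1: Horner steps 2 → 0 → 2, so m(1) = 2.
  α_2 = 3: Horner steps 2 → 4 → 0, so m(3) = 0.
  α_3 = 6: Horner steps 2 → 3 → 6, so m(6) = 6.
  α_4 = 5: Horner steps 2 → 1 → 0, so m(5) = 0.
  α_5 = 2: Horner steps 2 → 2 → 6, so m(2) = 6.
Codeword c = [2, 0, 6, 0, 6] ∈ F_7^5.


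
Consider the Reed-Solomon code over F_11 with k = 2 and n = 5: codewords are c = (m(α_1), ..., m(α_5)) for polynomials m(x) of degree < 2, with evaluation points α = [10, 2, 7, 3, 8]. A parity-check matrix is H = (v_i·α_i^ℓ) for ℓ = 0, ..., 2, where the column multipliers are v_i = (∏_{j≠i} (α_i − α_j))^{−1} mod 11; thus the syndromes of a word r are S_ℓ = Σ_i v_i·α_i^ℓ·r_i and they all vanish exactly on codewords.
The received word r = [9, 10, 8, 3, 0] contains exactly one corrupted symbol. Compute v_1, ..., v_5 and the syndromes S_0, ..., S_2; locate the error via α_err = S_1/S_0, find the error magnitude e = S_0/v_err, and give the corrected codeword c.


S = (9, 6, 4), error at position 5, error magnitude e = 10, c = [9, 10, 8, 3, 1].

Step 1: column multipliers v_i = (∏_{j≠i}(α_i − α_j))^{−1} mod 11.
  i = 1 (α = 10): (10−2)(10−7)(10−3)(10−8) = 8·3·7·2 = 336 ≡ 6, so v_1 = 6^{−1} = 2 (mod 11).
  i = 2 (α = 2): (2−10)(2−7)(2−3)(2−8) = (−8)·(−5)·(−1)·(−6) = 240 ≡ 9, so v_2 = 9^{−1} = 5 (mod 11).
  i = 3 (α = 7): (7−10)(7−2)(7−3)(7−8) = (−3)·5·4·(−1) = 60 ≡ 5, so v_3 = 5^{−1} = 9 (mod 11).
  i = 4 (α = 3): (3−10)(3−2)(3−7)(3−8) = (−7)·1·(−4)·(−5) = −140 ≡ 3, so v_4 = 3^{−1} = 4 (mod 11).
  i = 5 (α = 8): (8−10)(8−2)(8−7)(8−3) = (−2)·6·1·5 = −60 ≡ 6, so v_5 = 6^{−1} = 2 (mod 11).
  v = [2, 5, 9, 4, 2].
Step 2: syndromes of r = [9, 10, 8, 3, 0] (all sums mod 11).
  S_0 = Σ v_i r_i = 2·9 + 5·10 + 9·8 + 4·3 + 2·0 = 152 ≡ 9.
  S_1 = Σ v_i α_i r_i = 2·10·9 + 5·2·10 + 9·7·8 + 4·3·3 + 2·8·0 = 820 ≡ 6.
  α_i^2 mod 11 = [1, 4, 5, 9, 9].
  S_2 = Σ v_i α_i^2 r_i = 2·1·9 + 5·4·10 + 9·5·8 + 4·9·3 + 2·9·0 = 686 ≡ 4.
  S = (9, 6, 4) ≠ 0, so r is not a codeword (an error is present).
Step 3: locate the error. For a single error e at position i, S_ℓ = v_i·e·α_i^ℓ, so α_err = S_1/S_0.
  S_0^{−1} = 9^{−1} = 5 (mod 11), so α_err = 6·5 = 30 ≡ 8 = α_5. Error position i = 5.
  Consistency check: S_2/S_1 = 4·2 = 8 ≡ 8 = α_err ✓ (single-error assumption holds).
Step 4: error magnitude e = S_0/v_5 = S_0·∏_{j≠5}(α_5 − α_j) = 9·6 = 54 ≡ 10 (mod 11).
Step 5: correct position 5: c_5 = r_5 − e = 0 − 10 ≡ 1 (mod 11). Hence c = [9, 10, 8, 3, 1].
  Check: interpolating c through the α_i gives m(x) = 2 + 4·x (degree < 2) with m(α_i) = c_i for every i, so c is indeed a codeword.


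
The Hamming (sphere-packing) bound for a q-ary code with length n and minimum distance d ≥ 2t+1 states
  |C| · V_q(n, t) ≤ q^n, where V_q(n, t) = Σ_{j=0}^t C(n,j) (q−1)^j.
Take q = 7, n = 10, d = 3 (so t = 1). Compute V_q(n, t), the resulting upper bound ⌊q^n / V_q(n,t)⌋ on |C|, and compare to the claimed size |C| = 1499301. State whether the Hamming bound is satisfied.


V_q(n, t) = 61, q^n = 282475249, Hamming bound = 4630741, |C| = 1499301 ≤ bound (satisfied).

Step 1: Compute V_q(n, t) = Σ_{j=0}^1 C(n, j) (q−1)^j.
  j = 0: C(10,0)·(6)^0 = 1·1 = 1.
  j = 1: C(10,1)·(6)^1 = 10·6 = 60.
  V_q(n, t) = 1 + 60 = 61.
Step 2: q^n = 7^10 = 282475249.
Step 3: Hamming bound ⌊q^n / V_q(n,t)⌋ = ⌊282475249/61⌋ = 4630741.
Step 4: Compare |C| = 1499301 to 4630741: satisfied.
The claimed |C| lies below the Hamming bound.


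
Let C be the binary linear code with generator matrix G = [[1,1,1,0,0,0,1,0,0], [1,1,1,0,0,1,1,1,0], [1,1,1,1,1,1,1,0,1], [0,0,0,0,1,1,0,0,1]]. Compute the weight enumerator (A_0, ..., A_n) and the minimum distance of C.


Weight distribution: A_0 = 1, A_1 = 1, A_2 = 1, A_3 = 3, A_4 = 3, A_5 = 1, A_6 = 1, A_7 = 3, A_8 = 2. Minimum distance d = 1.

Enumerate all 2^4 = 16 messages m ∈ F_2^4.
For each, compute codeword c = mG in F_2^9, then tally its weight.
  m = 0000 → c = 000000000, weight = 0.
  m = 1000 → c = 111000100, weight = 4.
  m = 0100 → c = 111001110, weight = 6.
  m = 1100 → c = 000001010, weight = 2.
  m = 0010 → c = 111111101, weight = 8.
  m = 1010 → c = 000111001, weight = 4.
  m = 0110 → c = 000110011, weight = 4.
  m = 1110 → c = 111110111, weight = 8.
  m = 0001 → c = 000011001, weight = 3.
  m = 1001 → c = 111011101, weight = 7.
  m = 0101 → c = 111010111, weight = 7.
  m = 1101 → c = 000010011, weight = 3.
  m = 0011 → c = 111100100, weight = 5.
  m = 1011 → c = 000100000, weight = 1.
  m = 0111 → c = 000101010, weight = 3.
  m = 1111 → c = 111101110, weight = 7.
Tally weights:
  weight 0: 1 codewords.
  weight 1: 1 codewords.
  weight 2: 1 codewords.
  weight 3: 3 codewords.
  weight 4: 3 codewords.
  weight 5: 1 codewords.
  weight 6: 1 codewords.
  weight 7: 3 codewords.
  weight 8: 2 codewords.
Minimum distance d = smallest w > 0 with A_w > 0 = 1.
Sanity: Σ A_w = 16 = 2^4 = 16 ✓.


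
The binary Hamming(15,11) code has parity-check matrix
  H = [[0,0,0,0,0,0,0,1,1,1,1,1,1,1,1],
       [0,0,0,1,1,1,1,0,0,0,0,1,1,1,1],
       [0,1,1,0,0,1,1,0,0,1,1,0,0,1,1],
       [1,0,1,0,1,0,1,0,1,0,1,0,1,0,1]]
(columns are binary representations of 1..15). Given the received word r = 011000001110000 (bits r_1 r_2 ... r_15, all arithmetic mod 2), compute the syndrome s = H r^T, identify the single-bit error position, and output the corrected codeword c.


s = (1, 0, 0, 1)^T, error position = 9, corrected codeword c = 011000000110000

Compute s = H r^T mod 2 one row at a time:
  s_1 = 0 + 1 + 1 + 1 + 0 + 0 + 0 + 0 = 3 ≡ 1 (mod 2).
  s_2 = 0 + 0 + 0 + 0 + 0 + 0 + 0 + 0 = 0 ≡ 0 (mod 2).
  s_3 = 1 + 1 + 0 + 0 + 1 + 1 + 0 + 0 = 4 ≡ 0 (mod 2).
  s_4 = 0 + 1 + 0 + 0 + 1 + 1 + 0 + 0 = 3 ≡ 1 (mod 2).
s = (1, 0, 0, 1)^T — this equals column 9 of H (binary 1001), so error is at position 9.
Correct: flip bit 9 of r = 011000001110000 to get c = 011000000110000.


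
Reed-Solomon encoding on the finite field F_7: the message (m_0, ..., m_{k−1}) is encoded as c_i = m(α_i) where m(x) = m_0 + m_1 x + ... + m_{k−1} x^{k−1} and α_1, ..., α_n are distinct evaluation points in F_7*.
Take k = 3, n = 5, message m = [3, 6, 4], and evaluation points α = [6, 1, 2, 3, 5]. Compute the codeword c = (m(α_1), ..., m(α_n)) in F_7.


c = [1, 6, 3, 1, 0]

Message polynomial: m(x) = 3 + 6·x + 4·x^2 (mod 7).
For each evaluation point α_i, compute m(α_i) mod 7:
  α_1 = 6: Horner steps 4 → 2 → 1, so m(6) = 1.
  α_2 = 1: Horner steps 4 → 3 → 6, so m(1) = 6.
  α_3 = 2: Horner steps 4 → 0 → 3, so m(2) = 3.
  α_4 = 3: Horner steps 4 → 4 → 1, so m(3) = 1.
  α_5 = 5: Horner steps 4 → 5 → 0, so m(5) = 0.
Codeword c = [1, 6, 3, 1, 0] ∈ F_7^5.


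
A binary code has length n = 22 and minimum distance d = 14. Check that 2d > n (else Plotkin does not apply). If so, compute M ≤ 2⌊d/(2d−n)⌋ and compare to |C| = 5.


Plotkin bound M ≤ 4; given |C| = 5 > bound (violated).

Check applicability: 2d = 28, n = 22.
2d − n = 6 > 0, so Plotkin applies.
Compute d/(2d−n) = 14/6 ≈ 2.3333.
⌊d/(2d−n)⌋ = 2.
Plotkin bound: M ≤ 2·2 = 4.
Given |C| = 5, check: VIOLATED.
This |C| is above the Plotkin bound, so no binary code with n = 22, d = 14 and 5 codewords exists.


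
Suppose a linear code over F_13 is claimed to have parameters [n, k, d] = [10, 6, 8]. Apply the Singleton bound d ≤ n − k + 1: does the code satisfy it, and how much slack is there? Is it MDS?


Singleton RHS = n − k + 1 = 5, slack = -3, bound violated (no such code; not MDS).

Singleton bound: d ≤ n − k + 1.
Here n = 10, k = 6, so n − k + 1 = 5.
Given d = 8, check d ≤ 5: NO.
Slack = (n − k + 1) − d = -3.
The slack is negative: d = 8 exceeds n − k + 1 = 5 by 3, so the Singleton bound is violated and no linear [10, 6, 8]_13 code can exist. In particular it is not MDS (MDS requires d = n − k + 1 exactly).
Description: the claimed parameters are [10, 6, 8]_13; such a code would be impossible (violates the Singleton bound).


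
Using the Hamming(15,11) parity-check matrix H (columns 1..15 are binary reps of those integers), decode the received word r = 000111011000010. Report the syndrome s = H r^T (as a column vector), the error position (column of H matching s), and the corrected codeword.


s = (1, 0, 0, 0)^T, error position = 8, corrected codeword c = 000111001000010

Compute s = H r^T mod 2 one row at a time:
  s_1 = 1 + 1 + 0 + 0 + 0 + 0 + 1 + 0 = 3 ≡ 1 (mod 2).
  s_2 = 1 + 1 + 1 + 0 + 0 + 0 + 1 + 0 = 4 ≡ 0 (mod 2).
  s_3 = 0 + 0 + 1 + 0 + 0 + 0 + 1 + 0 = 2 ≡ 0 (mod 2).
  s_4 = 0 + 0 + 1 + 0 + 1 + 0 + 0 + 0 = 2 ≡ 0 (mod 2).
s = (1, 0, 0, 0)^T — this equals column 8 of H (binary 1000), so error is at position 8.
Correct: flip bit 8 of r = 000111011000010 to get c = 000111001000010.


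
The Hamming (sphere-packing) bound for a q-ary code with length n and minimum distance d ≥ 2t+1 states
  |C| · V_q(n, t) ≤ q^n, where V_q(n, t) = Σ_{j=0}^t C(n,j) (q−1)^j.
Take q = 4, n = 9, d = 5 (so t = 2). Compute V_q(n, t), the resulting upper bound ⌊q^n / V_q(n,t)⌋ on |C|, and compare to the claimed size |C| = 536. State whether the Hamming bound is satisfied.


V_q(n, t) = 352, q^n = 262144, Hamming bound = 744, |C| = 536 ≤ bound (satisfied).

Step 1: Compute V_q(n, t) = Σ_{j=0}^2 C(n, j) (q−1)^j.
  j = 0: C(9,0)·(3)^0 = 1·1 = 1.
  j = 1: C(9,1)·(3)^1 = 9·3 = 27.
  j = 2: C(9,2)·(3)^2 = 36·9 = 324.
  V_q(n, t) = 1 + 27 + 324 = 352.
Step 2: q^n = 4^9 = 262144.
Step 3: Hamming bound ⌊q^n / V_q(n,t)⌋ = ⌊262144/352⌋ = 744.
Step 4: Compare |C| = 536 to 744: satisfied.
The claimed |C| lies below the Hamming bound.


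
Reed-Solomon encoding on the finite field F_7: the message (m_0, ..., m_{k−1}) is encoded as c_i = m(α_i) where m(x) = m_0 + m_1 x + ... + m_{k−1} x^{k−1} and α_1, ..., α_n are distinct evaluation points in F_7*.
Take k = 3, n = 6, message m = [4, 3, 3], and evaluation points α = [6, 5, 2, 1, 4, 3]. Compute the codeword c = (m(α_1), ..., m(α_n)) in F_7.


c = [4, 3, 1, 3, 1, 5]

Message polynomial: m(x) = 4 + 3·x + 3·x^2 (mod 7).
For each evaluation point α_i, compute m(α_i) mod 7:
  α_1 = 6: Horner steps 3 → 0 → 4, so m(6) = 4.
  α_2 = 5: Horner steps 3 → 4 → 3, so m(5) = 3.
  α_3 = 2: Horner steps 3 → 2 → 1, so m(2) = 1.
  α_4 = 1: Horner steps 3 → 6 → 3, so m(1) = 3.
  α_5 = 4: Horner steps 3 → 1 → 1, so m(4) = 1.
  α_6 = 3: Horner steps 3 → 5 → 5, so m(3) = 5.
Codeword c = [4, 3, 1, 3, 1, 5] ∈ F_7^6.


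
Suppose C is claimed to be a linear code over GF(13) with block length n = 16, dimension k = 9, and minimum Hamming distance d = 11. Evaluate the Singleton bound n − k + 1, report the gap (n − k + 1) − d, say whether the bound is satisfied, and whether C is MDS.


Singleton RHS = n − k + 1 = 8, slack = -3, bound violated (no such code; not MDS).

Singleton bound: d ≤ n − k + 1.
Here n = 16, k = 9, so n − k + 1 = 8.
Given d = 11, check d ≤ 8: NO.
Slack = (n − k + 1) − d = -3.
The slack is negative: d = 11 exceeds n − k + 1 = 8 by 3, so the Singleton bound is violated and no linear [16, 9, 11]_13 code can exist. In particular it is not MDS (MDS requires d = n − k + 1 exactly).
Description: the claimed parameters are [16, 9, 11]_13; such a code would be impossible (violates the Singleton bound).


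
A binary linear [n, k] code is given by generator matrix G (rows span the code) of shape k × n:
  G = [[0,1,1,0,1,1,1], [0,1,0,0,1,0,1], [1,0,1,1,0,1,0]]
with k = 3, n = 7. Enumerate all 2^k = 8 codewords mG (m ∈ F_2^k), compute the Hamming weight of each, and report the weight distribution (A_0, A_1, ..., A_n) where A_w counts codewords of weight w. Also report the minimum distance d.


Weight distribution: A_0 = 1, A_2 = 2, A_3 = 1, A_4 = 1, A_5 = 2, A_7 = 1. Minimum distance d = 2.

Enumerate all 2^3 = 8 messages m ∈ F_2^3.
For each, compute codeword c = mG in F_2^7, then tally its weight.
  m = 000 → c = 0000000, weight = 0.
  m = 100 → c = 0110111, weight = 5.
  m = 010 → c = 0100101, weight = 3.
  m = 110 → c = 0010010, weight = 2.
  m = 001 → c = 1011010, weight = 4.
  m = 101 → c = 1101101, weight = 5.
  m = 011 → c = 1111111, weight = 7.
  m = 111 → c = 1001000, weight = 2.
Tally weights:
  weight 0: 1 codewords.
  weight 2: 2 codewords.
  weight 3: 1 codewords.
  weight 4: 1 codewords.
  weight 5: 2 codewords.
  weight 7: 1 codewords.
Minimum distance d = smallest w > 0 with A_w > 0 = 2.
Sanity: Σ A_w = 8 = 2^3 = 8 ✓.
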